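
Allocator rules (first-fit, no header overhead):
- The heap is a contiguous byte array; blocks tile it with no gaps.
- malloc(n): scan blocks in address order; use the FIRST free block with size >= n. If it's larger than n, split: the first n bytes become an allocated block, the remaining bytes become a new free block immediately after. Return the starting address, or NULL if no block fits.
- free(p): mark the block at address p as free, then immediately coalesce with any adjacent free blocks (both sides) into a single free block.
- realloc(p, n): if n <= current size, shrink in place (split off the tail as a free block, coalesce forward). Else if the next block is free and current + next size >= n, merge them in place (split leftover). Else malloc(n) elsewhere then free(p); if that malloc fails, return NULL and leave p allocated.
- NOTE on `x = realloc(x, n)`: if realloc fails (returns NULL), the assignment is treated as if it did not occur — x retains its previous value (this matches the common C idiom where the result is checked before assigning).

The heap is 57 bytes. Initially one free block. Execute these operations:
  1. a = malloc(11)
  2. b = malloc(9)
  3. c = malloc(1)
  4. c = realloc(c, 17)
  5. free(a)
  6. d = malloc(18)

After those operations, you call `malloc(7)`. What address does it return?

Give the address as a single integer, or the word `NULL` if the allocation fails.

Answer: 0

Derivation:
Op 1: a = malloc(11) -> a = 0; heap: [0-10 ALLOC][11-56 FREE]
Op 2: b = malloc(9) -> b = 11; heap: [0-10 ALLOC][11-19 ALLOC][20-56 FREE]
Op 3: c = malloc(1) -> c = 20; heap: [0-10 ALLOC][11-19 ALLOC][20-20 ALLOC][21-56 FREE]
Op 4: c = realloc(c, 17) -> c = 20; heap: [0-10 ALLOC][11-19 ALLOC][20-36 ALLOC][37-56 FREE]
Op 5: free(a) -> (freed a); heap: [0-10 FREE][11-19 ALLOC][20-36 ALLOC][37-56 FREE]
Op 6: d = malloc(18) -> d = 37; heap: [0-10 FREE][11-19 ALLOC][20-36 ALLOC][37-54 ALLOC][55-56 FREE]
malloc(7): first-fit scan over [0-10 FREE][11-19 ALLOC][20-36 ALLOC][37-54 ALLOC][55-56 FREE] -> 0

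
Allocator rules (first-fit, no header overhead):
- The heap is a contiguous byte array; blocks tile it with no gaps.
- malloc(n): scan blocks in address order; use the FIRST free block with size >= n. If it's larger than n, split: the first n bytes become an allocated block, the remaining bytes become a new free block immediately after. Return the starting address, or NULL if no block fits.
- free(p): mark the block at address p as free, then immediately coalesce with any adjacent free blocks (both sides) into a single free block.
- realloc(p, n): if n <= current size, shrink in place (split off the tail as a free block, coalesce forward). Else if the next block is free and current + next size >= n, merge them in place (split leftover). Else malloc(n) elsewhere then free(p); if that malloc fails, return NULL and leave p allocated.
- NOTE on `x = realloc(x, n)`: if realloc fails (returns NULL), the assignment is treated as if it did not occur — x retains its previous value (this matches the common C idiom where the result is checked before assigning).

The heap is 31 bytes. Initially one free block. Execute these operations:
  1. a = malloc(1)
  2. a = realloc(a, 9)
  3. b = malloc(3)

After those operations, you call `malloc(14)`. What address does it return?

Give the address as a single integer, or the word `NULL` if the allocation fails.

Answer: 12

Derivation:
Op 1: a = malloc(1) -> a = 0; heap: [0-0 ALLOC][1-30 FREE]
Op 2: a = realloc(a, 9) -> a = 0; heap: [0-8 ALLOC][9-30 FREE]
Op 3: b = malloc(3) -> b = 9; heap: [0-8 ALLOC][9-11 ALLOC][12-30 FREE]
malloc(14): first-fit scan over [0-8 ALLOC][9-11 ALLOC][12-30 FREE] -> 12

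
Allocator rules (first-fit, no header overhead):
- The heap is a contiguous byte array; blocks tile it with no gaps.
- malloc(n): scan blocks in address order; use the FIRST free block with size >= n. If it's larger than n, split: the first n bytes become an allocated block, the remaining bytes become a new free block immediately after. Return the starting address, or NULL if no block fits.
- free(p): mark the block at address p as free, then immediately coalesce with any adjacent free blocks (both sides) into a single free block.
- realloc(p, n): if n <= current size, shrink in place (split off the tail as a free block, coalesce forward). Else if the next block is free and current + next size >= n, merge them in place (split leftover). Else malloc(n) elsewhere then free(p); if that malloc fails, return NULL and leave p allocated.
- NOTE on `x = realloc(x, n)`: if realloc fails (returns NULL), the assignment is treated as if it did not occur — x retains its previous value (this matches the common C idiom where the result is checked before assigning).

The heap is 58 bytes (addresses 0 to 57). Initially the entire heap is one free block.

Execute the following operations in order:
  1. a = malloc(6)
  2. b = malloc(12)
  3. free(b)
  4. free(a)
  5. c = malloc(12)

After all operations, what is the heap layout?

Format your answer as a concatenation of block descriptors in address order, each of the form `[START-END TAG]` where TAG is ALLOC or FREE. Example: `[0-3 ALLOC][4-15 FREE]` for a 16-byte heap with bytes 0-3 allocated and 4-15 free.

Op 1: a = malloc(6) -> a = 0; heap: [0-5 ALLOC][6-57 FREE]
Op 2: b = malloc(12) -> b = 6; heap: [0-5 ALLOC][6-17 ALLOC][18-57 FREE]
Op 3: free(b) -> (freed b); heap: [0-5 ALLOC][6-57 FREE]
Op 4: free(a) -> (freed a); heap: [0-57 FREE]
Op 5: c = malloc(12) -> c = 0; heap: [0-11 ALLOC][12-57 FREE]

Answer: [0-11 ALLOC][12-57 FREE]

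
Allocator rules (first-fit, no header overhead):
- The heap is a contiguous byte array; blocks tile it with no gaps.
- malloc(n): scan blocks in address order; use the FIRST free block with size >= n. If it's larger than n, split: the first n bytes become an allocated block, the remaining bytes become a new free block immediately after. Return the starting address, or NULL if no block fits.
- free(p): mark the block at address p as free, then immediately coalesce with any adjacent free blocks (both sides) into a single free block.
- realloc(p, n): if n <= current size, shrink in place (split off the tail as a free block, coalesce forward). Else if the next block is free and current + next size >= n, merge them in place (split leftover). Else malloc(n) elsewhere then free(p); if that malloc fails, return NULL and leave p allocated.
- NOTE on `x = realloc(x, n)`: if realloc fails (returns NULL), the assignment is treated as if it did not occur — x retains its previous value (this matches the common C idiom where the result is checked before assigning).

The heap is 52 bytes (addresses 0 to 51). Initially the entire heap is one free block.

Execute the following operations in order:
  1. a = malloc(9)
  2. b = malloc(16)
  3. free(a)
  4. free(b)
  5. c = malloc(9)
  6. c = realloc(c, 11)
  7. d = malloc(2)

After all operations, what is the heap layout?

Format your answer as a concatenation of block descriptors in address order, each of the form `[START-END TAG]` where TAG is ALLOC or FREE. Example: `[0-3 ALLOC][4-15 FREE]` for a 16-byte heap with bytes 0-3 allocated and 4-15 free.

Answer: [0-10 ALLOC][11-12 ALLOC][13-51 FREE]

Derivation:
Op 1: a = malloc(9) -> a = 0; heap: [0-8 ALLOC][9-51 FREE]
Op 2: b = malloc(16) -> b = 9; heap: [0-8 ALLOC][9-24 ALLOC][25-51 FREE]
Op 3: free(a) -> (freed a); heap: [0-8 FREE][9-24 ALLOC][25-51 FREE]
Op 4: free(b) -> (freed b); heap: [0-51 FREE]
Op 5: c = malloc(9) -> c = 0; heap: [0-8 ALLOC][9-51 FREE]
Op 6: c = realloc(c, 11) -> c = 0; heap: [0-10 ALLOC][11-51 FREE]
Op 7: d = malloc(2) -> d = 11; heap: [0-10 ALLOC][11-12 ALLOC][13-51 FREE]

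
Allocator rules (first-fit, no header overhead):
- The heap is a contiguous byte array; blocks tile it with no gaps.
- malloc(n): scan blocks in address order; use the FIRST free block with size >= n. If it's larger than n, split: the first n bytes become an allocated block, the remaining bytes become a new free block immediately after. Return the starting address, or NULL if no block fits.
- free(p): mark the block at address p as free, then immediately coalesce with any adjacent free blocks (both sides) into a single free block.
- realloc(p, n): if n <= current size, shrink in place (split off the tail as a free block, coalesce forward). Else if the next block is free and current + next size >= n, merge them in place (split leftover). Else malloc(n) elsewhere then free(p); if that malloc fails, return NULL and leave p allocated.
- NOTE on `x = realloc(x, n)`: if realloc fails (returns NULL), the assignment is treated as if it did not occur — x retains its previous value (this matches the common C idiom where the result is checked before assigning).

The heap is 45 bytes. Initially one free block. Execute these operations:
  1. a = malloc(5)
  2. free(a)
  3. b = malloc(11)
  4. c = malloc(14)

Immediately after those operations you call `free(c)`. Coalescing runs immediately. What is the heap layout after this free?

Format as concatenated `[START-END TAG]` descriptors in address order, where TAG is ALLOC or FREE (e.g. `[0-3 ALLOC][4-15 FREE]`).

Answer: [0-10 ALLOC][11-44 FREE]

Derivation:
Op 1: a = malloc(5) -> a = 0; heap: [0-4 ALLOC][5-44 FREE]
Op 2: free(a) -> (freed a); heap: [0-44 FREE]
Op 3: b = malloc(11) -> b = 0; heap: [0-10 ALLOC][11-44 FREE]
Op 4: c = malloc(14) -> c = 11; heap: [0-10 ALLOC][11-24 ALLOC][25-44 FREE]
free(c): c = 11 -> block [11-24 ALLOC]; mark free, coalesce with adjacent free neighbors -> [0-10 ALLOC][11-44 FREE]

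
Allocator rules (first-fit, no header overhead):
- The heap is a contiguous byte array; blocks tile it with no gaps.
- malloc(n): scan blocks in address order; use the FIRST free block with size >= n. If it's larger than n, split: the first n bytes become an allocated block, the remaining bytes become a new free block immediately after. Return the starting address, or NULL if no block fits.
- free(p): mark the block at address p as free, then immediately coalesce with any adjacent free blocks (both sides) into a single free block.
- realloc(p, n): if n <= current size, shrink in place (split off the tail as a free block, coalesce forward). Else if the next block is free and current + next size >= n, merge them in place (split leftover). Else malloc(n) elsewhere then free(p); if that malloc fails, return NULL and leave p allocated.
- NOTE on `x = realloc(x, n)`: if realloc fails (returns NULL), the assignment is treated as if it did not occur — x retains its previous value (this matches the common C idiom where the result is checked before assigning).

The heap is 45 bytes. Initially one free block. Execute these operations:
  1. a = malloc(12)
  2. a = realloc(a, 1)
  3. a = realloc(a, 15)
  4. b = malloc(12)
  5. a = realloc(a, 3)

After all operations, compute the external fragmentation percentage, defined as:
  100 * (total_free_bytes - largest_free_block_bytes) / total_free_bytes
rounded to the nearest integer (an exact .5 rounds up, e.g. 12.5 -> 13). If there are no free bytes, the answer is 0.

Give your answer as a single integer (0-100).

Op 1: a = malloc(12) -> a = 0; heap: [0-11 ALLOC][12-44 FREE]
Op 2: a = realloc(a, 1) -> a = 0; heap: [0-0 ALLOC][1-44 FREE]
Op 3: a = realloc(a, 15) -> a = 0; heap: [0-14 ALLOC][15-44 FREE]
Op 4: b = malloc(12) -> b = 15; heap: [0-14 ALLOC][15-26 ALLOC][27-44 FREE]
Op 5: a = realloc(a, 3) -> a = 0; heap: [0-2 ALLOC][3-14 FREE][15-26 ALLOC][27-44 FREE]
Free blocks: [12 18] total_free=30 largest=18 -> 100*(30-18)/30 = 1200/30 = 40

Answer: 40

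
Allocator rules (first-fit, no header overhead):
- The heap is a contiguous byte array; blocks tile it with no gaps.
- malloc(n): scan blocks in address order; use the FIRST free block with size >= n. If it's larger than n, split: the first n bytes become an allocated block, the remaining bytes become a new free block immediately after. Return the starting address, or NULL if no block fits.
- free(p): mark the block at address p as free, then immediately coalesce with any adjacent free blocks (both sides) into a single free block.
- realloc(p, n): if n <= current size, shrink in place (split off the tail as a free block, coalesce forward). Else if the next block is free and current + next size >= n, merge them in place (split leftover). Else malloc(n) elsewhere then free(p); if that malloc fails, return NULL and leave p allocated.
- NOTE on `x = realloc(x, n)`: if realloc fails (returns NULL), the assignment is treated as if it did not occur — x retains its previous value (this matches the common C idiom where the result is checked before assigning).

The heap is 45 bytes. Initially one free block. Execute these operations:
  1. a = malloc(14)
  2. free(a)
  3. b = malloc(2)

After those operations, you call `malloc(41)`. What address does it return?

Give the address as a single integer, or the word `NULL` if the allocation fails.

Answer: 2

Derivation:
Op 1: a = malloc(14) -> a = 0; heap: [0-13 ALLOC][14-44 FREE]
Op 2: free(a) -> (freed a); heap: [0-44 FREE]
Op 3: b = malloc(2) -> b = 0; heap: [0-1 ALLOC][2-44 FREE]
malloc(41): first-fit scan over [0-1 ALLOC][2-44 FREE] -> 2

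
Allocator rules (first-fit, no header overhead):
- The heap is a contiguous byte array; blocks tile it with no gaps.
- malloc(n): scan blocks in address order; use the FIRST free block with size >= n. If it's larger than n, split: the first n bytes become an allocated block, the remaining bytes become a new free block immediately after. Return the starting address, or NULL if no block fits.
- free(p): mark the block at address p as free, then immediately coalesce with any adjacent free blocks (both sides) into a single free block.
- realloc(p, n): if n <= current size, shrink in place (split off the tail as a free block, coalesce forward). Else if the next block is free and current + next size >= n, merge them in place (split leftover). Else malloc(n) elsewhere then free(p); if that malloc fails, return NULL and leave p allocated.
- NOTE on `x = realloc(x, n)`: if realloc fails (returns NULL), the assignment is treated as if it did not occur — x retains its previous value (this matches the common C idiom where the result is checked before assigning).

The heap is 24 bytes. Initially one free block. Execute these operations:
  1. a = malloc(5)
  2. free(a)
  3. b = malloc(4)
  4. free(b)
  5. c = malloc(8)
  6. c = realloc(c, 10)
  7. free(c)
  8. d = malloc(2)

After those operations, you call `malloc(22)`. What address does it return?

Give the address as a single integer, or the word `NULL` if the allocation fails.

Op 1: a = malloc(5) -> a = 0; heap: [0-4 ALLOC][5-23 FREE]
Op 2: free(a) -> (freed a); heap: [0-23 FREE]
Op 3: b = malloc(4) -> b = 0; heap: [0-3 ALLOC][4-23 FREE]
Op 4: free(b) -> (freed b); heap: [0-23 FREE]
Op 5: c = malloc(8) -> c = 0; heap: [0-7 ALLOC][8-23 FREE]
Op 6: c = realloc(c, 10) -> c = 0; heap: [0-9 ALLOC][10-23 FREE]
Op 7: free(c) -> (freed c); heap: [0-23 FREE]
Op 8: d = malloc(2) -> d = 0; heap: [0-1 ALLOC][2-23 FREE]
malloc(22): first-fit scan over [0-1 ALLOC][2-23 FREE] -> 2

Answer: 2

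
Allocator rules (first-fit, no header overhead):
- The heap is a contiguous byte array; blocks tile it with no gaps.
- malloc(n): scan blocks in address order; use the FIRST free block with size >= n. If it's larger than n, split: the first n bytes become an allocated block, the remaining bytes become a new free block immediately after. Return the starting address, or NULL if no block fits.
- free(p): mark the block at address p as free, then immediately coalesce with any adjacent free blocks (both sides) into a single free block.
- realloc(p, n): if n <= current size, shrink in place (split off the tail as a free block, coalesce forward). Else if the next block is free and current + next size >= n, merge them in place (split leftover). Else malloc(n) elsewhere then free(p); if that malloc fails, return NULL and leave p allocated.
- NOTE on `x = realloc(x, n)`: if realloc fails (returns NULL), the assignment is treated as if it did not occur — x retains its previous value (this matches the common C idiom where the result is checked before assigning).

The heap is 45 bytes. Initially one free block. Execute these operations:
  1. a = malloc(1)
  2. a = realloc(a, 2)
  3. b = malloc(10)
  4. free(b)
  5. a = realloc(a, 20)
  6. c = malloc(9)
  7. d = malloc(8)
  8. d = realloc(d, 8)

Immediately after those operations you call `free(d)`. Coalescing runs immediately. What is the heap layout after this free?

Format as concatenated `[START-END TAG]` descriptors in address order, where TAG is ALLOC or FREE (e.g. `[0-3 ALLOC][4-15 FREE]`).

Op 1: a = malloc(1) -> a = 0; heap: [0-0 ALLOC][1-44 FREE]
Op 2: a = realloc(a, 2) -> a = 0; heap: [0-1 ALLOC][2-44 FREE]
Op 3: b = malloc(10) -> b = 2; heap: [0-1 ALLOC][2-11 ALLOC][12-44 FREE]
Op 4: free(b) -> (freed b); heap: [0-1 ALLOC][2-44 FREE]
Op 5: a = realloc(a, 20) -> a = 0; heap: [0-19 ALLOC][20-44 FREE]
Op 6: c = malloc(9) -> c = 20; heap: [0-19 ALLOC][20-28 ALLOC][29-44 FREE]
Op 7: d = malloc(8) -> d = 29; heap: [0-19 ALLOC][20-28 ALLOC][29-36 ALLOC][37-44 FREE]
Op 8: d = realloc(d, 8) -> d = 29; heap: [0-19 ALLOC][20-28 ALLOC][29-36 ALLOC][37-44 FREE]
free(d): d = 29 -> block [29-36 ALLOC]; mark free, coalesce with adjacent free neighbors -> [0-19 ALLOC][20-28 ALLOC][29-44 FREE]

Answer: [0-19 ALLOC][20-28 ALLOC][29-44 FREE]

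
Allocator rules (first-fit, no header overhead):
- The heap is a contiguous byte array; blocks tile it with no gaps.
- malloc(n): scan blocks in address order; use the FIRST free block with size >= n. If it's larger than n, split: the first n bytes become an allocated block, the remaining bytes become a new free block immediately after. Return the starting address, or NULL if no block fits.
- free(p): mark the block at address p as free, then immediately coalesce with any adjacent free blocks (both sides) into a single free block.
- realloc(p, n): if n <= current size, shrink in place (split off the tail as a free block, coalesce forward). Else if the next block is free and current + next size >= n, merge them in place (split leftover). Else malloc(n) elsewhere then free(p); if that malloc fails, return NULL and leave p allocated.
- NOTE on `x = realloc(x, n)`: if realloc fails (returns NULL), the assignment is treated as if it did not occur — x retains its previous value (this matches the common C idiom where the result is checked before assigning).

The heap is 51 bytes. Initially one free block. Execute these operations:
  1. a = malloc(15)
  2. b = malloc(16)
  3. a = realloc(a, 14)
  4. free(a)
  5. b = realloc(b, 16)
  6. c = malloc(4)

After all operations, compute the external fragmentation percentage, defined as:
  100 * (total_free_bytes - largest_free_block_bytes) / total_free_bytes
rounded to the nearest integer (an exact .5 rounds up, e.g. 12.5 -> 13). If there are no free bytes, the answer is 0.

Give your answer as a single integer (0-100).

Answer: 35

Derivation:
Op 1: a = malloc(15) -> a = 0; heap: [0-14 ALLOC][15-50 FREE]
Op 2: b = malloc(16) -> b = 15; heap: [0-14 ALLOC][15-30 ALLOC][31-50 FREE]
Op 3: a = realloc(a, 14) -> a = 0; heap: [0-13 ALLOC][14-14 FREE][15-30 ALLOC][31-50 FREE]
Op 4: free(a) -> (freed a); heap: [0-14 FREE][15-30 ALLOC][31-50 FREE]
Op 5: b = realloc(b, 16) -> b = 15; heap: [0-14 FREE][15-30 ALLOC][31-50 FREE]
Op 6: c = malloc(4) -> c = 0; heap: [0-3 ALLOC][4-14 FREE][15-30 ALLOC][31-50 FREE]
Free blocks: [11 20] total_free=31 largest=20 -> 100*(31-20)/31 = 1100/31 ≈ 35.484 -> rounds to 35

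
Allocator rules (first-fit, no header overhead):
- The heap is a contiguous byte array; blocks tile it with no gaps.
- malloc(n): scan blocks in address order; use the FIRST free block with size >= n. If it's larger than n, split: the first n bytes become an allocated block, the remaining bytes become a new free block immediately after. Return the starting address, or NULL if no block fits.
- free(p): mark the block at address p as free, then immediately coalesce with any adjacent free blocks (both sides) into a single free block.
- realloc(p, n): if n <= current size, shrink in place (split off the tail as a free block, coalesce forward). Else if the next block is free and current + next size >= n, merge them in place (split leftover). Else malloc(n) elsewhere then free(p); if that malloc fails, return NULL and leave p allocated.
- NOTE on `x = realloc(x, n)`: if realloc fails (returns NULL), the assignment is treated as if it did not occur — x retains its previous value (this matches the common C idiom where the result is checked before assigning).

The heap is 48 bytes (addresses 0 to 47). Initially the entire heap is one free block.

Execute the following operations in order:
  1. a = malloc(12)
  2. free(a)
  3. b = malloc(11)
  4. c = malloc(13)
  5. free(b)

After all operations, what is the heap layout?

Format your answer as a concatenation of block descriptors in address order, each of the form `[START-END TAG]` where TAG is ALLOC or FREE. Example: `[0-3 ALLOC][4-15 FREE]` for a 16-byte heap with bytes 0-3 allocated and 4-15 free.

Answer: [0-10 FREE][11-23 ALLOC][24-47 FREE]

Derivation:
Op 1: a = malloc(12) -> a = 0; heap: [0-11 ALLOC][12-47 FREE]
Op 2: free(a) -> (freed a); heap: [0-47 FREE]
Op 3: b = malloc(11) -> b = 0; heap: [0-10 ALLOC][11-47 FREE]
Op 4: c = malloc(13) -> c = 11; heap: [0-10 ALLOC][11-23 ALLOC][24-47 FREE]
Op 5: free(b) -> (freed b); heap: [0-10 FREE][11-23 ALLOC][24-47 FREE]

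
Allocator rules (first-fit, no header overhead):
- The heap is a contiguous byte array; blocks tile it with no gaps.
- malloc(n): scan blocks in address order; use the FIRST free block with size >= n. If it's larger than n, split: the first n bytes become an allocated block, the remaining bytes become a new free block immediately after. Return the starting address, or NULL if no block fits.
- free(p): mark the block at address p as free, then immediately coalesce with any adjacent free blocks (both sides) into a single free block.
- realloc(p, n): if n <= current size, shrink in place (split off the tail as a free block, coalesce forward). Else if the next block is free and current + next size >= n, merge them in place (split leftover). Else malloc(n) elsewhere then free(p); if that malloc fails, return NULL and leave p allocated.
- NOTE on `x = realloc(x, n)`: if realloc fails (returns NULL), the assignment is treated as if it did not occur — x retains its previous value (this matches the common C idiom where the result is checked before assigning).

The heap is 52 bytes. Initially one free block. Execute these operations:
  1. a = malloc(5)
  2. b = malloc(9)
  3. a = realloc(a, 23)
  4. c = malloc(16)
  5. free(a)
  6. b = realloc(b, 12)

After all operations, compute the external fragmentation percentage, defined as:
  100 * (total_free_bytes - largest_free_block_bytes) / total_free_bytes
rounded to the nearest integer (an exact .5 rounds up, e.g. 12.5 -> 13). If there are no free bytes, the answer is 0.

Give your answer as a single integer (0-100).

Op 1: a = malloc(5) -> a = 0; heap: [0-4 ALLOC][5-51 FREE]
Op 2: b = malloc(9) -> b = 5; heap: [0-4 ALLOC][5-13 ALLOC][14-51 FREE]
Op 3: a = realloc(a, 23) -> a = 14; heap: [0-4 FREE][5-13 ALLOC][14-36 ALLOC][37-51 FREE]
Op 4: c = malloc(16) -> c = NULL; heap: [0-4 FREE][5-13 ALLOC][14-36 ALLOC][37-51 FREE]
Op 5: free(a) -> (freed a); heap: [0-4 FREE][5-13 ALLOC][14-51 FREE]
Op 6: b = realloc(b, 12) -> b = 5; heap: [0-4 FREE][5-16 ALLOC][17-51 FREE]
Free blocks: [5 35] total_free=40 largest=35 -> 100*(40-35)/40 = 500/40 = 12.5 -> rounds to 13

Answer: 13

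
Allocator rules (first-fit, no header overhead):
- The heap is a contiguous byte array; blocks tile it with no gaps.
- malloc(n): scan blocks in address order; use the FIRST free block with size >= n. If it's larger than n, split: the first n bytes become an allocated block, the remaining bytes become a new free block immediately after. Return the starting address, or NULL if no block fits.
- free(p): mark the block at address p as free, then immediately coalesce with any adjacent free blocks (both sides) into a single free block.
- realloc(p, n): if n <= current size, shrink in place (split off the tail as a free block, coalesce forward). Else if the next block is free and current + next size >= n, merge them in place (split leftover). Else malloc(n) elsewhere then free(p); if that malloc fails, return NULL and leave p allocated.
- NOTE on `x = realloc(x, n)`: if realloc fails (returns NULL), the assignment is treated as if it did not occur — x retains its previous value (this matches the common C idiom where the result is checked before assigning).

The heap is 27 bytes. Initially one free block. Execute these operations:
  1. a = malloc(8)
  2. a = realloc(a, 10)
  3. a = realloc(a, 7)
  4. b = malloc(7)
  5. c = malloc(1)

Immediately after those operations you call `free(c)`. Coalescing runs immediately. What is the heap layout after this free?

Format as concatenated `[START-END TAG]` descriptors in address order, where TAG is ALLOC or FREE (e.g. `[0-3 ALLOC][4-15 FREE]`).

Answer: [0-6 ALLOC][7-13 ALLOC][14-26 FREE]

Derivation:
Op 1: a = malloc(8) -> a = 0; heap: [0-7 ALLOC][8-26 FREE]
Op 2: a = realloc(a, 10) -> a = 0; heap: [0-9 ALLOC][10-26 FREE]
Op 3: a = realloc(a, 7) -> a = 0; heap: [0-6 ALLOC][7-26 FREE]
Op 4: b = malloc(7) -> b = 7; heap: [0-6 ALLOC][7-13 ALLOC][14-26 FREE]
Op 5: c = malloc(1) -> c = 14; heap: [0-6 ALLOC][7-13 ALLOC][14-14 ALLOC][15-26 FREE]
free(c): c = 14 -> block [14-14 ALLOC]; mark free, coalesce with adjacent free neighbors -> [0-6 ALLOC][7-13 ALLOC][14-26 FREE]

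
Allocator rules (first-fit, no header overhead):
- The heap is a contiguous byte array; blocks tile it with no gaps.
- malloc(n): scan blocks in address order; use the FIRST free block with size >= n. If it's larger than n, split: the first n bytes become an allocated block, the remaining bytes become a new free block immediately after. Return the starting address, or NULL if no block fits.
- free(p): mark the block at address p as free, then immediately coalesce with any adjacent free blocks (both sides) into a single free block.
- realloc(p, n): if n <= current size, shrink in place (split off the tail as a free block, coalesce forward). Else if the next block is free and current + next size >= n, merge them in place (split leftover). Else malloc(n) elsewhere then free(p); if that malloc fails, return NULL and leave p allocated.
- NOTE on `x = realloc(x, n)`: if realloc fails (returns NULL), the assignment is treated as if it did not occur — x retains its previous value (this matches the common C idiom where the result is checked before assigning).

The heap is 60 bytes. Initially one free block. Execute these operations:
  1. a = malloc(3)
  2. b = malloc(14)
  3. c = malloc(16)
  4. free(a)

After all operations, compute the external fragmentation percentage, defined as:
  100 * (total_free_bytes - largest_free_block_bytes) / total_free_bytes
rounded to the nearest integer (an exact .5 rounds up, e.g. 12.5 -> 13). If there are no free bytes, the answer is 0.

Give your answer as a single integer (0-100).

Op 1: a = malloc(3) -> a = 0; heap: [0-2 ALLOC][3-59 FREE]
Op 2: b = malloc(14) -> b = 3; heap: [0-2 ALLOC][3-16 ALLOC][17-59 FREE]
Op 3: c = malloc(16) -> c = 17; heap: [0-2 ALLOC][3-16 ALLOC][17-32 ALLOC][33-59 FREE]
Op 4: free(a) -> (freed a); heap: [0-2 FREE][3-16 ALLOC][17-32 ALLOC][33-59 FREE]
Free blocks: [3 27] total_free=30 largest=27 -> 100*(30-27)/30 = 300/30 = 10

Answer: 10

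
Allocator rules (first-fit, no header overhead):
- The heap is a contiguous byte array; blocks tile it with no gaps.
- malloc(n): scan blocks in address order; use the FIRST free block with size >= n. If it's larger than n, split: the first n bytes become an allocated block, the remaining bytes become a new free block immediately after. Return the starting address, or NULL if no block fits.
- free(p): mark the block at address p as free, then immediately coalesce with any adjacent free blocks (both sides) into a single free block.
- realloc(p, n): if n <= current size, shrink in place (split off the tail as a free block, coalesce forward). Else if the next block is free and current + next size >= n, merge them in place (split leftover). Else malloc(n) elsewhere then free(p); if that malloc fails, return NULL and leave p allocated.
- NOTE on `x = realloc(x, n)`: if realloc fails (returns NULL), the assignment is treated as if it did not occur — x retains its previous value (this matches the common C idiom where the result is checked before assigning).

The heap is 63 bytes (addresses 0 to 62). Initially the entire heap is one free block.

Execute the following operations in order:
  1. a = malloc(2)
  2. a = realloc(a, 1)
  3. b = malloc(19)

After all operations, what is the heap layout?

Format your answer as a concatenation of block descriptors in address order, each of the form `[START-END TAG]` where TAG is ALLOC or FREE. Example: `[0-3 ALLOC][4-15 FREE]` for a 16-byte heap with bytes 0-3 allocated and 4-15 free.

Answer: [0-0 ALLOC][1-19 ALLOC][20-62 FREE]

Derivation:
Op 1: a = malloc(2) -> a = 0; heap: [0-1 ALLOC][2-62 FREE]
Op 2: a = realloc(a, 1) -> a = 0; heap: [0-0 ALLOC][1-62 FREE]
Op 3: b = malloc(19) -> b = 1; heap: [0-0 ALLOC][1-19 ALLOC][20-62 FREE]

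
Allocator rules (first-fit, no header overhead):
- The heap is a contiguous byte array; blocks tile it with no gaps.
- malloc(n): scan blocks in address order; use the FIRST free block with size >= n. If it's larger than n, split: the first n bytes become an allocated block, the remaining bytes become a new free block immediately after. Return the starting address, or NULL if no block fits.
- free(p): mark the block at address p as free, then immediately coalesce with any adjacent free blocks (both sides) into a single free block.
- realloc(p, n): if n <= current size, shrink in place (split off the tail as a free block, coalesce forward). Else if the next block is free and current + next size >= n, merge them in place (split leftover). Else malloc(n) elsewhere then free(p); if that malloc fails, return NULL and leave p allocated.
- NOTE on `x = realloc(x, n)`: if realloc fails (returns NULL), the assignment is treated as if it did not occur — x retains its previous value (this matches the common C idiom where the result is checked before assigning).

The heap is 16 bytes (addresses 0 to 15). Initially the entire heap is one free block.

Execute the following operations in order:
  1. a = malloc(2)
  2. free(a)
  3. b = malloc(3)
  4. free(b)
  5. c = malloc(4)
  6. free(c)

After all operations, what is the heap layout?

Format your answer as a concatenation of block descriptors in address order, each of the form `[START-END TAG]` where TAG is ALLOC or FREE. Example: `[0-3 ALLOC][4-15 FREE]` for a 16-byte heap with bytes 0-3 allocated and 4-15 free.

Op 1: a = malloc(2) -> a = 0; heap: [0-1 ALLOC][2-15 FREE]
Op 2: free(a) -> (freed a); heap: [0-15 FREE]
Op 3: b = malloc(3) -> b = 0; heap: [0-2 ALLOC][3-15 FREE]
Op 4: free(b) -> (freed b); heap: [0-15 FREE]
Op 5: c = malloc(4) -> c = 0; heap: [0-3 ALLOC][4-15 FREE]
Op 6: free(c) -> (freed c); heap: [0-15 FREE]

Answer: [0-15 FREE]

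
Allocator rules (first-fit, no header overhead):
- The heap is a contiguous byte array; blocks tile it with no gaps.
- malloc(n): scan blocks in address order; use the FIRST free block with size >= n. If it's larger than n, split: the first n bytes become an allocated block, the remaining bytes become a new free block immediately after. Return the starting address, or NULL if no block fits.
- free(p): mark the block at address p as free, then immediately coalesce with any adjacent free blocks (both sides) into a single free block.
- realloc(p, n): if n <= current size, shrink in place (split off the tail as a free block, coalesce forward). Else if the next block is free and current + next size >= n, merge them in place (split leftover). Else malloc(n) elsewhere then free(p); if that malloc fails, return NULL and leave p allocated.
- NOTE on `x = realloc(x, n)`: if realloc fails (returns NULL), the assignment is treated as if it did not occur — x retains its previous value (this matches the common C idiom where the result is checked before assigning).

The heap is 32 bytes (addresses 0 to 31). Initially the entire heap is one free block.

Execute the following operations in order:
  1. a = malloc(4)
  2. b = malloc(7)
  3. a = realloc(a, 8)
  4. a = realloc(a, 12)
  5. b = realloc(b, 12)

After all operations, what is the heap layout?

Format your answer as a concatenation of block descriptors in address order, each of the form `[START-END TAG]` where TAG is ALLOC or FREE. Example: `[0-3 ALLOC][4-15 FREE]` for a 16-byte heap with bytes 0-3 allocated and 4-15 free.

Answer: [0-3 FREE][4-10 ALLOC][11-22 ALLOC][23-31 FREE]

Derivation:
Op 1: a = malloc(4) -> a = 0; heap: [0-3 ALLOC][4-31 FREE]
Op 2: b = malloc(7) -> b = 4; heap: [0-3 ALLOC][4-10 ALLOC][11-31 FREE]
Op 3: a = realloc(a, 8) -> a = 11; heap: [0-3 FREE][4-10 ALLOC][11-18 ALLOC][19-31 FREE]
Op 4: a = realloc(a, 12) -> a = 11; heap: [0-3 FREE][4-10 ALLOC][11-22 ALLOC][23-31 FREE]
Op 5: b = realloc(b, 12) -> NULL (b unchanged); heap: [0-3 FREE][4-10 ALLOC][11-22 ALLOC][23-31 FREE]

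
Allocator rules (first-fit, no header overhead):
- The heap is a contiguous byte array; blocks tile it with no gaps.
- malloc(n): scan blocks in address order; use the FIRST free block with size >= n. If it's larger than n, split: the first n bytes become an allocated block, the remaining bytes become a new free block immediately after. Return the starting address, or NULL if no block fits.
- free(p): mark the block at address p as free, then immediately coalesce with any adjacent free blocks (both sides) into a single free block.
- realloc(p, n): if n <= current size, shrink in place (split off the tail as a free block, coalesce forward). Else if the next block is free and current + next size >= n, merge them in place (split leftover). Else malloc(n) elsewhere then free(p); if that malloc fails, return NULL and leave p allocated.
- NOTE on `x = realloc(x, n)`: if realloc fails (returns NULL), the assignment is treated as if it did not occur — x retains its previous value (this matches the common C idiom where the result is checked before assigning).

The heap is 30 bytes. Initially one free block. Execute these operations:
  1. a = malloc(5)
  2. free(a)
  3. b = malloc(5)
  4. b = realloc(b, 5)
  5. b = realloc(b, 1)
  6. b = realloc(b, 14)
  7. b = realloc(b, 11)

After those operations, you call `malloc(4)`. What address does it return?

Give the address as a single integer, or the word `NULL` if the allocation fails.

Answer: 11

Derivation:
Op 1: a = malloc(5) -> a = 0; heap: [0-4 ALLOC][5-29 FREE]
Op 2: free(a) -> (freed a); heap: [0-29 FREE]
Op 3: b = malloc(5) -> b = 0; heap: [0-4 ALLOC][5-29 FREE]
Op 4: b = realloc(b, 5) -> b = 0; heap: [0-4 ALLOC][5-29 FREE]
Op 5: b = realloc(b, 1) -> b = 0; heap: [0-0 ALLOC][1-29 FREE]
Op 6: b = realloc(b, 14) -> b = 0; heap: [0-13 ALLOC][14-29 FREE]
Op 7: b = realloc(b, 11) -> b = 0; heap: [0-10 ALLOC][11-29 FREE]
malloc(4): first-fit scan over [0-10 ALLOC][11-29 FREE] -> 11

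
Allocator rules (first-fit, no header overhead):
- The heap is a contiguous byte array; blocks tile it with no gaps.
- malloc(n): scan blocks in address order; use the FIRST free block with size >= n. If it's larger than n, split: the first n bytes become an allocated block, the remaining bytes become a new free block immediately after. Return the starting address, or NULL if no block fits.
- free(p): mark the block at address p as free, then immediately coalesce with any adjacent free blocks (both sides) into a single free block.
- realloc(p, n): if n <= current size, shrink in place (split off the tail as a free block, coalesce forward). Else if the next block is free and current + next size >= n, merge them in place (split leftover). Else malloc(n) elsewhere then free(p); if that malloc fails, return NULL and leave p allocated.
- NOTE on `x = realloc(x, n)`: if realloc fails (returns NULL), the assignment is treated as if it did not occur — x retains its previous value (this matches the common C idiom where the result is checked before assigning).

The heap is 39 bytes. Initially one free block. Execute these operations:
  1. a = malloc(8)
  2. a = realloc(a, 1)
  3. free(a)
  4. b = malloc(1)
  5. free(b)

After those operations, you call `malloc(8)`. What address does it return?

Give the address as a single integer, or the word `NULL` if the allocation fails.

Answer: 0

Derivation:
Op 1: a = malloc(8) -> a = 0; heap: [0-7 ALLOC][8-38 FREE]
Op 2: a = realloc(a, 1) -> a = 0; heap: [0-0 ALLOC][1-38 FREE]
Op 3: free(a) -> (freed a); heap: [0-38 FREE]
Op 4: b = malloc(1) -> b = 0; heap: [0-0 ALLOC][1-38 FREE]
Op 5: free(b) -> (freed b); heap: [0-38 FREE]
malloc(8): first-fit scan over [0-38 FREE] -> 0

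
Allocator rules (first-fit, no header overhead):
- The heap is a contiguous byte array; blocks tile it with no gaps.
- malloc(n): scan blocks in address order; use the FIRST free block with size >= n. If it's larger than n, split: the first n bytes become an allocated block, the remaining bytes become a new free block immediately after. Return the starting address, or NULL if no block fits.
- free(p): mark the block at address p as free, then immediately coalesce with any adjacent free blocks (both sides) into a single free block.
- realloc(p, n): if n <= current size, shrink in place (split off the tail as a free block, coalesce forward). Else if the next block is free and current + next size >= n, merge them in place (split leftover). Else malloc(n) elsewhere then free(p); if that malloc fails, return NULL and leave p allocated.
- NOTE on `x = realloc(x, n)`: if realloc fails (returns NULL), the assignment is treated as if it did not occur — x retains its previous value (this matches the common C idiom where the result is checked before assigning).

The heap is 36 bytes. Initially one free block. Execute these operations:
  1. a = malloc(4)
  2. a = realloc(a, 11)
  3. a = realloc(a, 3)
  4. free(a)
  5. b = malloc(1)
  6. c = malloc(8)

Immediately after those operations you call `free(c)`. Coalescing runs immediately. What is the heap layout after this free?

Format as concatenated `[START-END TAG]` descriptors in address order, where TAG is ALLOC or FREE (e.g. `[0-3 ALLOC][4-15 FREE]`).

Answer: [0-0 ALLOC][1-35 FREE]

Derivation:
Op 1: a = malloc(4) -> a = 0; heap: [0-3 ALLOC][4-35 FREE]
Op 2: a = realloc(a, 11) -> a = 0; heap: [0-10 ALLOC][11-35 FREE]
Op 3: a = realloc(a, 3) -> a = 0; heap: [0-2 ALLOC][3-35 FREE]
Op 4: free(a) -> (freed a); heap: [0-35 FREE]
Op 5: b = malloc(1) -> b = 0; heap: [0-0 ALLOC][1-35 FREE]
Op 6: c = malloc(8) -> c = 1; heap: [0-0 ALLOC][1-8 ALLOC][9-35 FREE]
free(c): c = 1 -> block [1-8 ALLOC]; mark free, coalesce with adjacent free neighbors -> [0-0 ALLOC][1-35 FREE]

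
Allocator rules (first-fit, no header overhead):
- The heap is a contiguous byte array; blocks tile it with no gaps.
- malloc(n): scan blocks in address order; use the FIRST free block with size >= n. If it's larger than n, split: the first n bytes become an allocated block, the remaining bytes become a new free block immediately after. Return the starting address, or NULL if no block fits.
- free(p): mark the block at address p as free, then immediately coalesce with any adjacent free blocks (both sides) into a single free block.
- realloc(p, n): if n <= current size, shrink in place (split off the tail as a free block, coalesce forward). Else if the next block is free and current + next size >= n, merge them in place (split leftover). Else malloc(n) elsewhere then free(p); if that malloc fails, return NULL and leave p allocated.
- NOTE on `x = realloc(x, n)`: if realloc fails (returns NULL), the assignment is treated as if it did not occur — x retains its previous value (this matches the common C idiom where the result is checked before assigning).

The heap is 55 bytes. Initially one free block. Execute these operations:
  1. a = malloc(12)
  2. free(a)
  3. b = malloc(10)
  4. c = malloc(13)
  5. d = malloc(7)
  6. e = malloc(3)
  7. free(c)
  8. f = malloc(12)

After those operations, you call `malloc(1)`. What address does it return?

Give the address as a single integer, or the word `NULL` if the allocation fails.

Op 1: a = malloc(12) -> a = 0; heap: [0-11 ALLOC][12-54 FREE]
Op 2: free(a) -> (freed a); heap: [0-54 FREE]
Op 3: b = malloc(10) -> b = 0; heap: [0-9 ALLOC][10-54 FREE]
Op 4: c = malloc(13) -> c = 10; heap: [0-9 ALLOC][10-22 ALLOC][23-54 FREE]
Op 5: d = malloc(7) -> d = 23; heap: [0-9 ALLOC][10-22 ALLOC][23-29 ALLOC][30-54 FREE]
Op 6: e = malloc(3) -> e = 30; heap: [0-9 ALLOC][10-22 ALLOC][23-29 ALLOC][30-32 ALLOC][33-54 FREE]
Op 7: free(c) -> (freed c); heap: [0-9 ALLOC][10-22 FREE][23-29 ALLOC][30-32 ALLOC][33-54 FREE]
Op 8: f = malloc(12) -> f = 10; heap: [0-9 ALLOC][10-21 ALLOC][22-22 FREE][23-29 ALLOC][30-32 ALLOC][33-54 FREE]
malloc(1): first-fit scan over [0-9 ALLOC][10-21 ALLOC][22-22 FREE][23-29 ALLOC][30-32 ALLOC][33-54 FREE] -> 22

Answer: 22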